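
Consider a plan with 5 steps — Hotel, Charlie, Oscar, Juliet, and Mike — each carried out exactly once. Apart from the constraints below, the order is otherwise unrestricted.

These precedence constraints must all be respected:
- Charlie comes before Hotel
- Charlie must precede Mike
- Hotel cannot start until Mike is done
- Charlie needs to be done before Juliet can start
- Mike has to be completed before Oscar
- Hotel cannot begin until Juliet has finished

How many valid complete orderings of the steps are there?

5

Only Charlie has no prerequisites, so it must go first.
Counting all ways to extend the partial order to a total order gives 5.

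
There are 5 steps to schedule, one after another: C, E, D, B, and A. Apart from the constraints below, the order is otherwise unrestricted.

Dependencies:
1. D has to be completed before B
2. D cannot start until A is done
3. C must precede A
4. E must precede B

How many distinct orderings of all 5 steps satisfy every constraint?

The steps with no prerequisites are C, E; any of them can be placed first.
Enumerating by repeatedly choosing an available step (one whose prerequisites are all placed) gives 4 distinct complete orderings.

4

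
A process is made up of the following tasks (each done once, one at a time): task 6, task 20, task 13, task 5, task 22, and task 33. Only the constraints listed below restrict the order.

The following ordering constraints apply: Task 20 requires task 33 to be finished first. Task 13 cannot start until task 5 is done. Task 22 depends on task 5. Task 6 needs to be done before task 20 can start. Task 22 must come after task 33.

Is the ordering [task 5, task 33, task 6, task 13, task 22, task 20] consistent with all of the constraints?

Yes

Every stated constraint is respected: task 5 sits at position 1, ahead of task 22 at position 5, and each of the other listed pairs likewise has the predecessor earlier in the sequence.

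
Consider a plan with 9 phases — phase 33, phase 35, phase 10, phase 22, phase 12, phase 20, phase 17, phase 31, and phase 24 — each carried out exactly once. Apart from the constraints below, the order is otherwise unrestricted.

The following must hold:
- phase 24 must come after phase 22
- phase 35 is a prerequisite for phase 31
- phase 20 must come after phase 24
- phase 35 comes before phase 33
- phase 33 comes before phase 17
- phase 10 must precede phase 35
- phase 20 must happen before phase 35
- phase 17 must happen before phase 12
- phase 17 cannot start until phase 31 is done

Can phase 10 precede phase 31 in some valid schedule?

Yes

The constraints force phase 10 before phase 31, so yes — every valid ordering has phase 10 earlier.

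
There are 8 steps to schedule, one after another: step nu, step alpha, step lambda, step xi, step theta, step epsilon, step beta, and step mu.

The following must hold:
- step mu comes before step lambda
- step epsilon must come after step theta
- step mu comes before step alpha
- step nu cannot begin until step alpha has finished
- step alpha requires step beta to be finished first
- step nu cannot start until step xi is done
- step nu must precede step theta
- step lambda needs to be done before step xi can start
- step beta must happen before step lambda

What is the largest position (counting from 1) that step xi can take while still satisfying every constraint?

5

Following every chain forward from step xi, the steps that must come later are step nu, step theta, step epsilon — 3 of them.
So at least 3 steps follow step xi, putting step xi no later than position 5. That position is achievable by scheduling everything else first.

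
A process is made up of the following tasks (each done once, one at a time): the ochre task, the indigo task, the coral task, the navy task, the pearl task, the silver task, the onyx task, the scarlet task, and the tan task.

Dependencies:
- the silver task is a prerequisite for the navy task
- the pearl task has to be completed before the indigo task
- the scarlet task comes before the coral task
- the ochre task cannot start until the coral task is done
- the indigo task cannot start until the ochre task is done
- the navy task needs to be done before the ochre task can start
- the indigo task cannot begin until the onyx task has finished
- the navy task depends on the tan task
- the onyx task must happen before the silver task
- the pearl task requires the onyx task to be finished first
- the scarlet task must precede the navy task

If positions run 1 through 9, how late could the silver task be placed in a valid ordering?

6

The tasks that are forced after the silver task, directly or by a chain of constraints, are the ochre task, the indigo task, the navy task. That's 3 tasks.
So at least 3 tasks follow the silver task, putting the silver task no later than position 6. That position is achievable by scheduling everything else first.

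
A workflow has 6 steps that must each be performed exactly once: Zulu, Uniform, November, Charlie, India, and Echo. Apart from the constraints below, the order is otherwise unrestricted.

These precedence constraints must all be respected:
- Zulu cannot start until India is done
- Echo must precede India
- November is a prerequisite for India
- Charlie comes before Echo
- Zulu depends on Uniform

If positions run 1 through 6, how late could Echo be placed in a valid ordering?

4

Every step that must follow Echo has to come after it. Tracing all chains starting from Echo, those steps are: Zulu, India — 2 in total.
So at least 2 steps follow Echo, putting Echo no later than position 4. That position is achievable by scheduling everything else first.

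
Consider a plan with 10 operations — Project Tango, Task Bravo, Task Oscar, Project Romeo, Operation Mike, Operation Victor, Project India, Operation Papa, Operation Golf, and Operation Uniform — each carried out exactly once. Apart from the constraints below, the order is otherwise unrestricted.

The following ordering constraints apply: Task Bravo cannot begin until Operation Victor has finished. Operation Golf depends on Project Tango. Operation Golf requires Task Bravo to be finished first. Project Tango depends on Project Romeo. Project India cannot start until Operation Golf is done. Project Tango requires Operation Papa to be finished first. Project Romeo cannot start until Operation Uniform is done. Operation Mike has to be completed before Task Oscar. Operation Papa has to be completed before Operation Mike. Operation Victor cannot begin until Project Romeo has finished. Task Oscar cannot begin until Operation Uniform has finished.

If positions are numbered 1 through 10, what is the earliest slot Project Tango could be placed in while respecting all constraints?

Working backwards through the constraints from Project Tango, its full set of required predecessors is Project Romeo, Operation Papa, Operation Uniform — 3 of them.
With 3 mandatory predecessors, the earliest Project Tango can sit is position 3+1 = 4, and placing just those 3 first achieves it.

4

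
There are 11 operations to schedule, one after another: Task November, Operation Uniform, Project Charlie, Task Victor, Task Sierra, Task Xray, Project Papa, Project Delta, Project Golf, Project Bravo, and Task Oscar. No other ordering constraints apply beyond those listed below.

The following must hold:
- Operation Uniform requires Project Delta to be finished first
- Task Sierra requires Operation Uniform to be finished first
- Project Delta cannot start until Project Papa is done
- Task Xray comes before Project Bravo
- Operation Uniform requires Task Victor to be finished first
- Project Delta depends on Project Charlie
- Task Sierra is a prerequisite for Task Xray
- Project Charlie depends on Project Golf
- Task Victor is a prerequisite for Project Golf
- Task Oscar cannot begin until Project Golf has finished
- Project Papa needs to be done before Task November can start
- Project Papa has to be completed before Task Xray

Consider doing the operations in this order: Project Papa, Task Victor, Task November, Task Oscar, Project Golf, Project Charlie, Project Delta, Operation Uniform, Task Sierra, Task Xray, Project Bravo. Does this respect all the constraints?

Here Project Golf comes after Task Oscar.
That contradicts the constraint that Project Golf must precede Task Oscar.

No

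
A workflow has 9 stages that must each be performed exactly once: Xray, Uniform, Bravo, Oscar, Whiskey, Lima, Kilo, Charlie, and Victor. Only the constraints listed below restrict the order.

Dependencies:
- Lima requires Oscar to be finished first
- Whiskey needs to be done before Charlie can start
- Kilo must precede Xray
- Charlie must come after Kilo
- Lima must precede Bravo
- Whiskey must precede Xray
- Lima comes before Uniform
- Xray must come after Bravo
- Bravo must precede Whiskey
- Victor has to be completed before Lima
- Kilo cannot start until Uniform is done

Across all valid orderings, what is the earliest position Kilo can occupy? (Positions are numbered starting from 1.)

The stages that are forced before Kilo, directly or transitively, are Uniform, Oscar, Lima, Victor. That's 4 stages.
With 4 mandatory predecessors, the earliest Kilo can sit is position 4+1 = 5, and placing just those 4 first achieves it.

5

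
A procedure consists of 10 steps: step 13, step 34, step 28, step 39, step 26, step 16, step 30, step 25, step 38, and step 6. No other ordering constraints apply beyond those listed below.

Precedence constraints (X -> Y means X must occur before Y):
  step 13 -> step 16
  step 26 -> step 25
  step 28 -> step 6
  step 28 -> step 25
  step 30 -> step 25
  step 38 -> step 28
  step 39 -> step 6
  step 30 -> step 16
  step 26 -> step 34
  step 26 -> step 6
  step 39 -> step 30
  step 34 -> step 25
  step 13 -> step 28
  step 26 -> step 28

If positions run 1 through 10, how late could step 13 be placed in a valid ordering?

The steps that are forced after step 13, directly or by a chain of constraints, are step 28, step 16, step 25, step 6. That's 4 steps.
With 4 mandatory successors out of 10 steps total, the latest slot for step 13 is 10−4 = 6, and it's reachable by doing all non-successors before step 13.

6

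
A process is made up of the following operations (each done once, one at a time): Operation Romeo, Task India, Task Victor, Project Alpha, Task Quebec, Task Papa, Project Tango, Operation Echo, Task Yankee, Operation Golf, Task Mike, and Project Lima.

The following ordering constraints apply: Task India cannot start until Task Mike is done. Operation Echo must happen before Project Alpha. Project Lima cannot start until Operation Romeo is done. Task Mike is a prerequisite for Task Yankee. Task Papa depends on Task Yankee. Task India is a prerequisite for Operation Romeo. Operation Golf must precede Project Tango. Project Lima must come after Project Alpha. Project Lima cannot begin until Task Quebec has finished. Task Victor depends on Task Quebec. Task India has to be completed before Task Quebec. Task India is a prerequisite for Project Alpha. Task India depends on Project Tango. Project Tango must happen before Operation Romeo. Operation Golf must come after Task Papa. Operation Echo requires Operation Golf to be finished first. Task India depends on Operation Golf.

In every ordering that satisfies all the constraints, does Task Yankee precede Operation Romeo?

Tracing the constraints gives a chain: Task Yankee → Task Papa → Operation Golf → Task India → Operation Romeo.
That forces Task Yankee before Operation Romeo in every valid schedule.

Yes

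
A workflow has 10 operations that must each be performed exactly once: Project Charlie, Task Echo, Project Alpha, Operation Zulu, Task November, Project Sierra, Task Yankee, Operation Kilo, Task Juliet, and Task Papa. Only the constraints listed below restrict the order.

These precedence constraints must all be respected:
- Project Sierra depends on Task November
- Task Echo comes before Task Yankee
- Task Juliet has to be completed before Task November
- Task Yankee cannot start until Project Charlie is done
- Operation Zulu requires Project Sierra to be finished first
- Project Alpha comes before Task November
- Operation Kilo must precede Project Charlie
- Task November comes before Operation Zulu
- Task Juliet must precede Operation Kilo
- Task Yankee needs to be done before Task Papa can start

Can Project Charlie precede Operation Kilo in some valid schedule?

No

There is a dependency chain Operation Kilo → Project Charlie, so Project Charlie always comes after Operation Kilo.
Hence Project Charlie can never be scheduled before Operation Kilo.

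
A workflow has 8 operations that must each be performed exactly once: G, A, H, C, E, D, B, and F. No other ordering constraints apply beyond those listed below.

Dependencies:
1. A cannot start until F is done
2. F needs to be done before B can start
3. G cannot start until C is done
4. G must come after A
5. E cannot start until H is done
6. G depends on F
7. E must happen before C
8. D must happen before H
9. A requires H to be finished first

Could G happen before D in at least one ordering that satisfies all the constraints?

No

The constraints give a chain D → H → A → G, which forces D before G.
Hence G can never be scheduled before D.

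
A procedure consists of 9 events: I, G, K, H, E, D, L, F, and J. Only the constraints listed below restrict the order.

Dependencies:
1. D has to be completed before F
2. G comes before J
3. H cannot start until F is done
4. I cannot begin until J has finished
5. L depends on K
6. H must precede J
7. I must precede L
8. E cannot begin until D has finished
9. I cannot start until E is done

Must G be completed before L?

Yes

There is a constraint chain G → J → I → L.
So G must precede L in any valid ordering.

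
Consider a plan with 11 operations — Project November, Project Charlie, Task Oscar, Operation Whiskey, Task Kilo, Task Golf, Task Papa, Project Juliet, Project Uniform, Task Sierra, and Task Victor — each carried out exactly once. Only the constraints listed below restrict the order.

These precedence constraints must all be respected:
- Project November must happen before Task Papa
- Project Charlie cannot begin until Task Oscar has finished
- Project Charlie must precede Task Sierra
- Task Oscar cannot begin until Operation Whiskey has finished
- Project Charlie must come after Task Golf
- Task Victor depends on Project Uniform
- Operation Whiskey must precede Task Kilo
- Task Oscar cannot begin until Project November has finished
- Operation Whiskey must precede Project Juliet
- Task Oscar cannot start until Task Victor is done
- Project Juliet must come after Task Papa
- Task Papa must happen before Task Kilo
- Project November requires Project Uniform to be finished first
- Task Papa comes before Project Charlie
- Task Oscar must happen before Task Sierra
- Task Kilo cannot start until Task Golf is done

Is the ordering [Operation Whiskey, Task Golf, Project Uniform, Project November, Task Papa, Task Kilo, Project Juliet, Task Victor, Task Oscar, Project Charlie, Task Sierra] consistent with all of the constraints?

Every stated constraint is respected: Task Golf sits at position 2, ahead of Project Charlie at position 10, and each of the other listed pairs likewise has the predecessor earlier in the sequence.

Yes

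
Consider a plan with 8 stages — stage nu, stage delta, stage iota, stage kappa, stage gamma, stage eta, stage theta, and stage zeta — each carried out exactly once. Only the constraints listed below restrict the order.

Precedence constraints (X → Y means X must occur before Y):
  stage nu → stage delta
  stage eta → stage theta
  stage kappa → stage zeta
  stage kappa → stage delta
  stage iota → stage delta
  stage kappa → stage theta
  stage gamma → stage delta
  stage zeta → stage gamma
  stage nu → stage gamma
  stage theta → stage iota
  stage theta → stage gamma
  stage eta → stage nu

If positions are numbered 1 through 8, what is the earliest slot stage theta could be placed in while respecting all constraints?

Working backwards through the constraints from stage theta, its full set of required predecessors is stage kappa, stage eta — 2 of them.
So at minimum 2 stages come before stage theta, putting stage theta no earlier than position 3. That position is achievable by scheduling exactly those predecessors first.

3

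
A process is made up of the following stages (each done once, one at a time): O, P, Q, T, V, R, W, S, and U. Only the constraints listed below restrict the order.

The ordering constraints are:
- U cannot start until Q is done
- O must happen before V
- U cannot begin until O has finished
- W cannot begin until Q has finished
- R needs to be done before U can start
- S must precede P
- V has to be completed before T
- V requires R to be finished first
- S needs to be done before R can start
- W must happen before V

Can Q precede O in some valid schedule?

The constraints leave Q and O unordered relative to each other; nothing requires O earlier.
That means at least one valid schedule has Q before O.

Yes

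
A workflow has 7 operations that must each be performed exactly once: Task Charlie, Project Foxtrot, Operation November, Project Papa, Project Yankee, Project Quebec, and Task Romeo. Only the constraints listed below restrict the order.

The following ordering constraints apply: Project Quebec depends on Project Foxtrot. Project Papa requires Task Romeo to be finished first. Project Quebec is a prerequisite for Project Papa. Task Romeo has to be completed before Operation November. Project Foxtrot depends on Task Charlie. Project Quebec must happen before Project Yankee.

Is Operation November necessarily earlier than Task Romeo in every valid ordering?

In fact the dependencies run the other way: Task Romeo → Operation November.
So Operation November never precedes Task Romeo.

No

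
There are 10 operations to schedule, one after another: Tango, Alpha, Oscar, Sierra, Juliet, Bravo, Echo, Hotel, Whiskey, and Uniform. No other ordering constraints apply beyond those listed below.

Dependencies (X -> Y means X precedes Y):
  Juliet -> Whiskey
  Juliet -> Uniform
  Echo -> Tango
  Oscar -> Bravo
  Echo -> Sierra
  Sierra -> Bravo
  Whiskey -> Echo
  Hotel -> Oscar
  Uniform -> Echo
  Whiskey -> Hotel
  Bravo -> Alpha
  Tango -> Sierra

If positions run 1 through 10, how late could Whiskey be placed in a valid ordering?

3

Every operation that must follow Whiskey has to come after it. Tracing all chains starting from Whiskey, those operations are: Tango, Alpha, Oscar, Sierra, Bravo, Echo, Hotel — 7 in total.
So at least 7 operations follow Whiskey, putting Whiskey no later than position 3. That position is achievable by scheduling everything else first.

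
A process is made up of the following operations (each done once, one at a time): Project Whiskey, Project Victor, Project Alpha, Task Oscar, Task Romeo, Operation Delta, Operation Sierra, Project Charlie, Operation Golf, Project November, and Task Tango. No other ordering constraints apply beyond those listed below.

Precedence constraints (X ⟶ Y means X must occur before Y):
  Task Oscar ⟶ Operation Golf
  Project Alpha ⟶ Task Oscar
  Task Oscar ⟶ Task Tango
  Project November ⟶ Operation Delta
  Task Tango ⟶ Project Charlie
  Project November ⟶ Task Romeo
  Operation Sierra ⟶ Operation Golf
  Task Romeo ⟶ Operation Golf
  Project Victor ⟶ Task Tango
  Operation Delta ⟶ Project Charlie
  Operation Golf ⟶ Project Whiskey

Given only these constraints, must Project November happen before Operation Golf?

Tracing the constraints gives a chain: Project November → Task Romeo → Operation Golf.
Hence Project November necessarily comes before Operation Golf.

Yes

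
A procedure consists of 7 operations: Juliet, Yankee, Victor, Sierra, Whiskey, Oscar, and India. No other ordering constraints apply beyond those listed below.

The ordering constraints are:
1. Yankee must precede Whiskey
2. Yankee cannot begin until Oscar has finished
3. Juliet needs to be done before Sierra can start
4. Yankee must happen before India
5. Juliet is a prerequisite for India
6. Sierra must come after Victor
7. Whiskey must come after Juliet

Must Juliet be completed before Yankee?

No

Juliet and Yankee are not related by any chain of constraints.
There exist valid orderings with Yankee before Juliet, so Juliet is not required to come first.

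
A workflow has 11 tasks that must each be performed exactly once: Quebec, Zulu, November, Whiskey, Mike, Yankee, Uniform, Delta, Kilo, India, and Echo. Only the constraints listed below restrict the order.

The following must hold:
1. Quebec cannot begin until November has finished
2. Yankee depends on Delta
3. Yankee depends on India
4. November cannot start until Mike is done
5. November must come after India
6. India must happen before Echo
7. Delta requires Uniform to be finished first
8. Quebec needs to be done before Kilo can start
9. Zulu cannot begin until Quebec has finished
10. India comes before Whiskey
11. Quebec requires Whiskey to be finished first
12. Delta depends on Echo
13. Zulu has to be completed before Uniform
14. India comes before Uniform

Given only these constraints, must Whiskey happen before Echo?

Whiskey and Echo are not related by any chain of constraints.
So Whiskey can come before Echo or after — it is not forced.

No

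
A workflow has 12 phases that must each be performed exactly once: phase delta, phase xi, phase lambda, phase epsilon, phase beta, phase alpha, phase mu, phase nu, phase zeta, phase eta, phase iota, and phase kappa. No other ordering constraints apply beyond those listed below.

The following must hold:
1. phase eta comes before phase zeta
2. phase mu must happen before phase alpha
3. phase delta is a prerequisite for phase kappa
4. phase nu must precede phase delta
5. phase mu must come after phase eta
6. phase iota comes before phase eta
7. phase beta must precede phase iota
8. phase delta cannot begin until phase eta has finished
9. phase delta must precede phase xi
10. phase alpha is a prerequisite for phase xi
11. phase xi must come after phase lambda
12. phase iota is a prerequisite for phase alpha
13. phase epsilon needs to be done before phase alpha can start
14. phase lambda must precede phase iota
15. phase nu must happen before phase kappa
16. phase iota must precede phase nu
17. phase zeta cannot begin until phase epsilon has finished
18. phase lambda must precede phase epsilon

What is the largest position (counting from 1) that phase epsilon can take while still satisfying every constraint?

Every phase that must follow phase epsilon has to come after it. Tracing all chains starting from phase epsilon, those phases are: phase xi, phase alpha, phase zeta — 3 in total.
So at least 3 phases follow phase epsilon, putting phase epsilon no later than position 9. That position is achievable by scheduling everything else first.

9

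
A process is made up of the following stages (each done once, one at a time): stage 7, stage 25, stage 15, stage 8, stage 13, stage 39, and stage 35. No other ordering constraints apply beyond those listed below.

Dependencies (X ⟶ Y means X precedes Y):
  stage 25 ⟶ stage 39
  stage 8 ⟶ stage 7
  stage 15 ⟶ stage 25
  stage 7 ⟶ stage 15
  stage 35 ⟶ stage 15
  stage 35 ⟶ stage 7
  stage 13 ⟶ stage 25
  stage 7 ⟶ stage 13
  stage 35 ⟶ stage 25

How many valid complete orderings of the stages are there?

4

2 stages have no prerequisites (stage 8, stage 35), so any of them could come first.
Enumerating by repeatedly choosing an available stage (one whose prerequisites are all placed) gives 4 distinct complete orderings.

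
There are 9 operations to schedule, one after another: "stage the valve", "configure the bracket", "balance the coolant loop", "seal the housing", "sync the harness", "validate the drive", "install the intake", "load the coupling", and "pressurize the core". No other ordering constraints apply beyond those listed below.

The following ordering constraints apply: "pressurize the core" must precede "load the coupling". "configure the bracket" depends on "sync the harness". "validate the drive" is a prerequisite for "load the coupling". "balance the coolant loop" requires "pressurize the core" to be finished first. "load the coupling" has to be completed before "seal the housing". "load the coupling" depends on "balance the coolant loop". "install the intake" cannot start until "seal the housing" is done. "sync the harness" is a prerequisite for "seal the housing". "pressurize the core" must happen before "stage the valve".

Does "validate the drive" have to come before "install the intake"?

Chaining the stated constraints: "validate the drive" → "load the coupling" → "seal the housing" → "install the intake".
That forces "validate the drive" before "install the intake" in every valid schedule.

Yes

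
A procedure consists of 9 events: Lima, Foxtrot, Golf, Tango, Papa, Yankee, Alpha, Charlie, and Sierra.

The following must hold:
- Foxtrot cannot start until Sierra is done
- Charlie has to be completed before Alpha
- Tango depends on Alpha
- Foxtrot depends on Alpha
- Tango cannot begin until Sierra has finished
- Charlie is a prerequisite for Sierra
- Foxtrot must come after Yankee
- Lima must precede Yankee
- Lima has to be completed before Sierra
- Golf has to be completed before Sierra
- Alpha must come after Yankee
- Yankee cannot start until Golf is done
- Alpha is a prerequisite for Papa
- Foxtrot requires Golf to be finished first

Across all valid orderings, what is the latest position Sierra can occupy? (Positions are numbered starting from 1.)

7

Following every chain forward from Sierra, the events that must come later are Foxtrot, Tango — 2 of them.
With 2 mandatory successors out of 9 events total, the latest slot for Sierra is 9−2 = 7, and it's reachable by doing all non-successors before Sierra.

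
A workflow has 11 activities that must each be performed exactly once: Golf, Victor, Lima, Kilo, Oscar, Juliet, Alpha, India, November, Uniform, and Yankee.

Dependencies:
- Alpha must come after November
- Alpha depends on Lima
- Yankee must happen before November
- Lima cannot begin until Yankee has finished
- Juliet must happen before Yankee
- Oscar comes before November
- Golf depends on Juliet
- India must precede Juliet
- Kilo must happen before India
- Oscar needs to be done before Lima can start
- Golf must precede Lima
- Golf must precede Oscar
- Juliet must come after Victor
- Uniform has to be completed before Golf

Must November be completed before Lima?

November and Lima are not related by any chain of constraints.
A valid ordering placing Lima before November exists, so the answer is no.

No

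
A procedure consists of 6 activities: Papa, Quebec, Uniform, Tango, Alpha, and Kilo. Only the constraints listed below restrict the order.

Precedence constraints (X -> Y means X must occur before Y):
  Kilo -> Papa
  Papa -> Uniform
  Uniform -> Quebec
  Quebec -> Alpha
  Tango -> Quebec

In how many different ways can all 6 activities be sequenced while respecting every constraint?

4

The activities with no prerequisites are Tango, Kilo; any of them can be placed first.
Counting all ways to extend the partial order to a total order gives 4.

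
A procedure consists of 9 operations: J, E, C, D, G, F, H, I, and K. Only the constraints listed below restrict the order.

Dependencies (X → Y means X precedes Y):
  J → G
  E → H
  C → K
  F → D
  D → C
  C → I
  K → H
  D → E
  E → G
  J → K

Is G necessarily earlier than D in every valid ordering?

The constraints actually force D before G (via D → E → G), not the other way around.
So G never precedes D.

No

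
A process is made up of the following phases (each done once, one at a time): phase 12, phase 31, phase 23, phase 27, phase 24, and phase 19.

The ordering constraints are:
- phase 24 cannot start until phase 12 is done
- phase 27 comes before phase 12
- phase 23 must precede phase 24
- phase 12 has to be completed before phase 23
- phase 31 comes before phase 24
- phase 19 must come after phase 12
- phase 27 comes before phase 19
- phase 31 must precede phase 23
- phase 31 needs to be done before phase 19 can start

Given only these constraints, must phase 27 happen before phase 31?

Phase 27 and phase 31 are not related by any chain of constraints.
There exist valid orderings with phase 31 before phase 27, so phase 27 is not required to come first.

No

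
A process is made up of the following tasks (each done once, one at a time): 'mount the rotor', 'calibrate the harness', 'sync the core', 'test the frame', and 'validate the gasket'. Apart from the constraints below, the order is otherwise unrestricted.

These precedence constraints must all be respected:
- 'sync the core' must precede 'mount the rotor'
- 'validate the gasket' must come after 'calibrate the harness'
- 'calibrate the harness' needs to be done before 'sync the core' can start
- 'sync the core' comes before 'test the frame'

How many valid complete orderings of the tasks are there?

Only 'calibrate the harness' has no prerequisites, so it must go first.
Counting all ways to extend the partial order to a total order gives 8.

8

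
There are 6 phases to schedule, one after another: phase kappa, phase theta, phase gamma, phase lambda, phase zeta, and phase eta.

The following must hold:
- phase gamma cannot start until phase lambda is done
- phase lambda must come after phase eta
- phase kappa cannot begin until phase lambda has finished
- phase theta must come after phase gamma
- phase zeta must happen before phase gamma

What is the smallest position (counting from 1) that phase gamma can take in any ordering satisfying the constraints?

4

Working backwards through the constraints from phase gamma, its full set of required predecessors is phase lambda, phase zeta, phase eta — 3 of them.
With 3 mandatory predecessors, the earliest phase gamma can sit is position 3+1 = 4, and placing just those 3 first achieves it.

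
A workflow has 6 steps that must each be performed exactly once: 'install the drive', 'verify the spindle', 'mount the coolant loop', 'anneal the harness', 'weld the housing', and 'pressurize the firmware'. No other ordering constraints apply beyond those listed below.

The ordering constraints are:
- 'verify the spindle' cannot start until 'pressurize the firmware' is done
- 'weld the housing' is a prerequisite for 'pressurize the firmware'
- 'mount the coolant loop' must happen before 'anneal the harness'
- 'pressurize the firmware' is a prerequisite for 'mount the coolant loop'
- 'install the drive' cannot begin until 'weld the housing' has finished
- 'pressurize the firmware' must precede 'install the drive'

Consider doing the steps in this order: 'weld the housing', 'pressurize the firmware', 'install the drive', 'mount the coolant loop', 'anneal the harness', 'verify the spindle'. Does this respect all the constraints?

Yes

Going through the constraints one by one, each required predecessor appears earlier in the sequence than its dependent — e.g. 'pressurize the firmware' (position 2) is before 'verify the spindle' (position 6), as required.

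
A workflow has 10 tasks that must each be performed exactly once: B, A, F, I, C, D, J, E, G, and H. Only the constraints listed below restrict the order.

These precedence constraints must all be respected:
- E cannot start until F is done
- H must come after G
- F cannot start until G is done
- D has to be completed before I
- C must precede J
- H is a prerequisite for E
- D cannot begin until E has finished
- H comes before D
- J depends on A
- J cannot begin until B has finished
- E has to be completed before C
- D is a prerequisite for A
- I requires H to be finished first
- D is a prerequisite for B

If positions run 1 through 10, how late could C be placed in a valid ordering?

The only task forced after C (directly or by a chain) is J.
With 1 mandatory successor out of 10 tasks total, the latest slot for C is 10−1 = 9, and it's reachable by doing all non-successors before C.

9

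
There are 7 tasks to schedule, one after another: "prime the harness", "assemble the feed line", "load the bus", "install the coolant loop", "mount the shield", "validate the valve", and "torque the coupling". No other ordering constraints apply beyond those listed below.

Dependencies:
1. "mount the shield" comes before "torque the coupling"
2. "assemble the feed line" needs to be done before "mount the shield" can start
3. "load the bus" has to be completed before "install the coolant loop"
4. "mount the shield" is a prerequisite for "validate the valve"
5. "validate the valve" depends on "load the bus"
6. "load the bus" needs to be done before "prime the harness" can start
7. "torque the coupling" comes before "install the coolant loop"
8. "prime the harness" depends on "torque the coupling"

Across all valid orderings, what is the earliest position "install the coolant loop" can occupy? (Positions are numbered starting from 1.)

Every task that must precede "install the coolant loop" has to come before it. Tracing all chains that end at "install the coolant loop", those tasks are: "assemble the feed line", "load the bus", "mount the shield", "torque the coupling" — 4 in total.
So at minimum 4 tasks come before "install the coolant loop", putting "install the coolant loop" no earlier than position 5. That position is achievable by scheduling exactly those predecessors first.

5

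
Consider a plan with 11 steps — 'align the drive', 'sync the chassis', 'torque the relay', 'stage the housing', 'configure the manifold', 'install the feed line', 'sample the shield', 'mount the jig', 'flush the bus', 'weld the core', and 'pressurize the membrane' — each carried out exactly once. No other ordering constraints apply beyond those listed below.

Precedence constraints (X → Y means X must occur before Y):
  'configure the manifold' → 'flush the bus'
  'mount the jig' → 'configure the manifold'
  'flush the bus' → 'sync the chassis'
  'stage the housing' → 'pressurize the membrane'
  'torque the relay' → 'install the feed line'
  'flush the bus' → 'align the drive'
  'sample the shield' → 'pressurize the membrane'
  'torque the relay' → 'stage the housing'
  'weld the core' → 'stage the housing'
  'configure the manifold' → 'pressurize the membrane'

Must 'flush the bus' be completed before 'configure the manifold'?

The constraints actually force 'configure the manifold' before 'flush the bus' (via 'configure the manifold' → 'flush the bus'), not the other way around.
So 'flush the bus' does not have to come before 'configure the manifold' — it cannot.

No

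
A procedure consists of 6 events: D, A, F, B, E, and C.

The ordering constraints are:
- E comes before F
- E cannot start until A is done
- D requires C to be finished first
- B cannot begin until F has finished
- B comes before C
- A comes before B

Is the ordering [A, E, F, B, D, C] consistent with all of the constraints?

The sequence places D ahead of C.
Since C is required before D, the ordering is invalid.

No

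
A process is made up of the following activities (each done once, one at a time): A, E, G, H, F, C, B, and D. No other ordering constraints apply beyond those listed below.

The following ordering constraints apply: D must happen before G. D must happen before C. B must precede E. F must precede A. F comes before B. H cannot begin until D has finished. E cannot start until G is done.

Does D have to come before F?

No chain of constraints connects D to F in either direction.
There exist valid orderings with F before D, so D is not required to come first.

No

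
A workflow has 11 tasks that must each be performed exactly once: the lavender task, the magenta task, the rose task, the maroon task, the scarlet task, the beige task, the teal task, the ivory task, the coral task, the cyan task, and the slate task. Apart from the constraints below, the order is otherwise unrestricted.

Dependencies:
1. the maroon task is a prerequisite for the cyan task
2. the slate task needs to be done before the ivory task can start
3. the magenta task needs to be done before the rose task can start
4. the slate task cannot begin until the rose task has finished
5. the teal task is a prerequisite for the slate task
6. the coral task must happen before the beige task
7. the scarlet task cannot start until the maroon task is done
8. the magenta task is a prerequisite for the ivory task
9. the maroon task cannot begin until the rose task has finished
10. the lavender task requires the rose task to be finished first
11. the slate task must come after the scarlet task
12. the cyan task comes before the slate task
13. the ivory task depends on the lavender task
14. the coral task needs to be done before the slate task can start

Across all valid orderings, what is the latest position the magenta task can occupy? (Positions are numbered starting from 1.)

4

Following every chain forward from the magenta task, the tasks that must come later are the lavender task, the rose task, the maroon task, the scarlet task, the ivory task, the cyan task, the slate task — 7 of them.
With 7 mandatory successors out of 11 tasks total, the latest slot for the magenta task is 11−7 = 4, and it's reachable by doing all non-successors before the magenta task.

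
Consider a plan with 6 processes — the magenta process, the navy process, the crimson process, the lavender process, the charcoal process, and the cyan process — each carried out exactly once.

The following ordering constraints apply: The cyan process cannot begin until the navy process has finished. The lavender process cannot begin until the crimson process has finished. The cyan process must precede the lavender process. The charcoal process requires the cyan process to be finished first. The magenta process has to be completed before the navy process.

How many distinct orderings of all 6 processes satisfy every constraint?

9

The processes with no prerequisites are the magenta process, the crimson process; any of them can be placed first.
Systematically extending each partial ordering one process at a time and counting, there are 9 complete orderings.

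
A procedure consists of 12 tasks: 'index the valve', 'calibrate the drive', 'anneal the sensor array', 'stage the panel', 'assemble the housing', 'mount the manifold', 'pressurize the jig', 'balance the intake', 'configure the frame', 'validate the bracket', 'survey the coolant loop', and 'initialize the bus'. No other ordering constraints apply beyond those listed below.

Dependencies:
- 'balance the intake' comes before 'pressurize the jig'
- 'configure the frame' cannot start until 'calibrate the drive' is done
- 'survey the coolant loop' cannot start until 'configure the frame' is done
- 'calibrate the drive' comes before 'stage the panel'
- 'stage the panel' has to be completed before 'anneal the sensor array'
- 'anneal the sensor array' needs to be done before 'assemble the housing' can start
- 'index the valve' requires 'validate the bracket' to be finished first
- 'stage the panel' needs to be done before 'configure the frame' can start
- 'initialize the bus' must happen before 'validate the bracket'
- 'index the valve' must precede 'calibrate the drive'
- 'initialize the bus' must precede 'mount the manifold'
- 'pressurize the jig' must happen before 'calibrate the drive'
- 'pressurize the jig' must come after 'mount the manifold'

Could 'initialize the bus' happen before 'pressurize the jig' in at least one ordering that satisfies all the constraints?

Yes

Every valid ordering already has 'initialize the bus' before 'pressurize the jig' (the constraints require it), so in particular at least one does.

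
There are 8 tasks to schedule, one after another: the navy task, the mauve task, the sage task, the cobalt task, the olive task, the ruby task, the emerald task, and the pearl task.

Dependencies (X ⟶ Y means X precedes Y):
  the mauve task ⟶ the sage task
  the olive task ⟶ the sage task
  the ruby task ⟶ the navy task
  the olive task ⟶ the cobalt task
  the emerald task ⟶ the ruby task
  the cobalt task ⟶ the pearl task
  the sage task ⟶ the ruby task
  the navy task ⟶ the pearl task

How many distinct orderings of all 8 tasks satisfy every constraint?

The tasks with no prerequisites are the mauve task, the olive task, the emerald task; any of them can be placed first.
Enumerating by repeatedly choosing an available task (one whose prerequisites are all placed) gives 41 distinct complete orderings.

41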